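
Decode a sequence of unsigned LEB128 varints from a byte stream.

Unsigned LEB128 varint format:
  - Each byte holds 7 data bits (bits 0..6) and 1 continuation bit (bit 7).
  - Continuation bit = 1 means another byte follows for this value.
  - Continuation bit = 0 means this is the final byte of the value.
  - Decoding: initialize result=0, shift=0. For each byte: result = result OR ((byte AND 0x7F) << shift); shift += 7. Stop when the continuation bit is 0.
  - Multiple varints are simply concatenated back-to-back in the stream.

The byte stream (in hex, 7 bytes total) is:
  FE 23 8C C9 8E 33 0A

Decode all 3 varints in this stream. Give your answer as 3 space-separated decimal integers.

Answer: 4606 107193484 10

Derivation:
  byte[0]=0xFE cont=1 payload=0x7E=126: acc |= 126<<0 -> acc=126 shift=7
  byte[1]=0x23 cont=0 payload=0x23=35: acc |= 35<<7 -> acc=4606 shift=14 [end]
Varint 1: bytes[0:2] = FE 23 -> value 4606 (2 byte(s))
  byte[2]=0x8C cont=1 payload=0x0C=12: acc |= 12<<0 -> acc=12 shift=7
  byte[3]=0xC9 cont=1 payload=0x49=73: acc |= 73<<7 -> acc=9356 shift=14
  byte[4]=0x8E cont=1 payload=0x0E=14: acc |= 14<<14 -> acc=238732 shift=21
  byte[5]=0x33 cont=0 payload=0x33=51: acc |= 51<<21 -> acc=107193484 shift=28 [end]
Varint 2: bytes[2:6] = 8C C9 8E 33 -> value 107193484 (4 byte(s))
  byte[6]=0x0A cont=0 payload=0x0A=10: acc |= 10<<0 -> acc=10 shift=7 [end]
Varint 3: bytes[6:7] = 0A -> value 10 (1 byte(s))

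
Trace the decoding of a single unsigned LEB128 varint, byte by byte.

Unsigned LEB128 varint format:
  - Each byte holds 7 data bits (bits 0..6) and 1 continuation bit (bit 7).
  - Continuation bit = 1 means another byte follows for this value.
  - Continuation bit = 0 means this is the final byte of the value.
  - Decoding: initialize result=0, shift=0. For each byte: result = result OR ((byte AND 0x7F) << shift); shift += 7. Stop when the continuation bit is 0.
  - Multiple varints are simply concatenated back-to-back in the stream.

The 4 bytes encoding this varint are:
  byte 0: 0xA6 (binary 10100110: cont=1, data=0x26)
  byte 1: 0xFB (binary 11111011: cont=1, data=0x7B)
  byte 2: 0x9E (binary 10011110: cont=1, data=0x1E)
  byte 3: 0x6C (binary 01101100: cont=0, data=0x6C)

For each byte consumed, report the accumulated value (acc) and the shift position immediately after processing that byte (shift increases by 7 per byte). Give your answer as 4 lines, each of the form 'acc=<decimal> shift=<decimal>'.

byte 0=0xA6: payload=0x26=38, contrib = 38<<0 = 38; acc -> 38, shift -> 7
byte 1=0xFB: payload=0x7B=123, contrib = 123<<7 = 15744; acc -> 15782, shift -> 14
byte 2=0x9E: payload=0x1E=30, contrib = 30<<14 = 491520; acc -> 507302, shift -> 21
byte 3=0x6C: payload=0x6C=108, contrib = 108<<21 = 226492416; acc -> 226999718, shift -> 28

Answer: acc=38 shift=7
acc=15782 shift=14
acc=507302 shift=21
acc=226999718 shift=28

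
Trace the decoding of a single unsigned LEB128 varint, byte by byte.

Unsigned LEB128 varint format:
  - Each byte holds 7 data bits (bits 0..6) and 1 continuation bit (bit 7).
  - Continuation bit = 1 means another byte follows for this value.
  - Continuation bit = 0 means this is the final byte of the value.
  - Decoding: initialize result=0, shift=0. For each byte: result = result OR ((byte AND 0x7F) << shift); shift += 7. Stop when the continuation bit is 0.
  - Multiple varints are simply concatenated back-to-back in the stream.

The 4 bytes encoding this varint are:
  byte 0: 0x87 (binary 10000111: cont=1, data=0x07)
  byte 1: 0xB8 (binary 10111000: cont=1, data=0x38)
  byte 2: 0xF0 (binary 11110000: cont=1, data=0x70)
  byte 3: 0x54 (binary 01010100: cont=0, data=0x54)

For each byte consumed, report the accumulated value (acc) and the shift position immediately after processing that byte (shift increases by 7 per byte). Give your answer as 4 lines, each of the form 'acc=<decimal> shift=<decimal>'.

Answer: acc=7 shift=7
acc=7175 shift=14
acc=1842183 shift=21
acc=178002951 shift=28

Derivation:
byte 0=0x87: payload=0x07=7, contrib = 7<<0 = 7; acc -> 7, shift -> 7
byte 1=0xB8: payload=0x38=56, contrib = 56<<7 = 7168; acc -> 7175, shift -> 14
byte 2=0xF0: payload=0x70=112, contrib = 112<<14 = 1835008; acc -> 1842183, shift -> 21
byte 3=0x54: payload=0x54=84, contrib = 84<<21 = 176160768; acc -> 178002951, shift -> 28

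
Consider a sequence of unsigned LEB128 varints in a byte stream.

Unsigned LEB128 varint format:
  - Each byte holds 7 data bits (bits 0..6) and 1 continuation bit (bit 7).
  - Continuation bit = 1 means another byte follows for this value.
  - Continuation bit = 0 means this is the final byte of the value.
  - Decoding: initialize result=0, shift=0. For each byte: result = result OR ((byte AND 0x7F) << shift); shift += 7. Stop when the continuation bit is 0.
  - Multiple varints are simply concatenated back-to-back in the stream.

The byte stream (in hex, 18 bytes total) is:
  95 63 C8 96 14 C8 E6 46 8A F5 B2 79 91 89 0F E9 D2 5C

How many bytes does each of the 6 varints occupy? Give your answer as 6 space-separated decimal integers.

Answer: 2 3 3 4 3 3

Derivation:
  byte[0]=0x95 cont=1 payload=0x15=21: acc |= 21<<0 -> acc=21 shift=7
  byte[1]=0x63 cont=0 payload=0x63=99: acc |= 99<<7 -> acc=12693 shift=14 [end]
Varint 1: bytes[0:2] = 95 63 -> value 12693 (2 byte(s))
  byte[2]=0xC8 cont=1 payload=0x48=72: acc |= 72<<0 -> acc=72 shift=7
  byte[3]=0x96 cont=1 payload=0x16=22: acc |= 22<<7 -> acc=2888 shift=14
  byte[4]=0x14 cont=0 payload=0x14=20: acc |= 20<<14 -> acc=330568 shift=21 [end]
Varint 2: bytes[2:5] = C8 96 14 -> value 330568 (3 byte(s))
  byte[5]=0xC8 cont=1 payload=0x48=72: acc |= 72<<0 -> acc=72 shift=7
  byte[6]=0xE6 cont=1 payload=0x66=102: acc |= 102<<7 -> acc=13128 shift=14
  byte[7]=0x46 cont=0 payload=0x46=70: acc |= 70<<14 -> acc=1160008 shift=21 [end]
Varint 3: bytes[5:8] = C8 E6 46 -> value 1160008 (3 byte(s))
  byte[8]=0x8A cont=1 payload=0x0A=10: acc |= 10<<0 -> acc=10 shift=7
  byte[9]=0xF5 cont=1 payload=0x75=117: acc |= 117<<7 -> acc=14986 shift=14
  byte[10]=0xB2 cont=1 payload=0x32=50: acc |= 50<<14 -> acc=834186 shift=21
  byte[11]=0x79 cont=0 payload=0x79=121: acc |= 121<<21 -> acc=254589578 shift=28 [end]
Varint 4: bytes[8:12] = 8A F5 B2 79 -> value 254589578 (4 byte(s))
  byte[12]=0x91 cont=1 payload=0x11=17: acc |= 17<<0 -> acc=17 shift=7
  byte[13]=0x89 cont=1 payload=0x09=9: acc |= 9<<7 -> acc=1169 shift=14
  byte[14]=0x0F cont=0 payload=0x0F=15: acc |= 15<<14 -> acc=246929 shift=21 [end]
Varint 5: bytes[12:15] = 91 89 0F -> value 246929 (3 byte(s))
  byte[15]=0xE9 cont=1 payload=0x69=105: acc |= 105<<0 -> acc=105 shift=7
  byte[16]=0xD2 cont=1 payload=0x52=82: acc |= 82<<7 -> acc=10601 shift=14
  byte[17]=0x5C cont=0 payload=0x5C=92: acc |= 92<<14 -> acc=1517929 shift=21 [end]
Varint 6: bytes[15:18] = E9 D2 5C -> value 1517929 (3 byte(s))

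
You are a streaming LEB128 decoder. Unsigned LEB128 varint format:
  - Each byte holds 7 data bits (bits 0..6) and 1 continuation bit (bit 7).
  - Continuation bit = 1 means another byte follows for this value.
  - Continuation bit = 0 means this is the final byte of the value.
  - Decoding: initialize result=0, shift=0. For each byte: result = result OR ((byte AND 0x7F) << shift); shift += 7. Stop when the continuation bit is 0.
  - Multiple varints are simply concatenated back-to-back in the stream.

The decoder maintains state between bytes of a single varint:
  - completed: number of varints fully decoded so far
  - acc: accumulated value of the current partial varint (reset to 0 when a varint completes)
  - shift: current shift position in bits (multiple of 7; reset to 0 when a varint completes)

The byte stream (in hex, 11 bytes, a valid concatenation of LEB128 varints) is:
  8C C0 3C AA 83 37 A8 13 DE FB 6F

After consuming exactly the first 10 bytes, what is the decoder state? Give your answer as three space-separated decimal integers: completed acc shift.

Answer: 3 15838 14

Derivation:
byte[0]=0x8C cont=1 payload=0x0C: acc |= 12<<0 -> completed=0 acc=12 shift=7
byte[1]=0xC0 cont=1 payload=0x40: acc |= 64<<7 -> completed=0 acc=8204 shift=14
byte[2]=0x3C cont=0 payload=0x3C: varint #1 complete (value=991244); reset -> completed=1 acc=0 shift=0
byte[3]=0xAA cont=1 payload=0x2A: acc |= 42<<0 -> completed=1 acc=42 shift=7
byte[4]=0x83 cont=1 payload=0x03: acc |= 3<<7 -> completed=1 acc=426 shift=14
byte[5]=0x37 cont=0 payload=0x37: varint #2 complete (value=901546); reset -> completed=2 acc=0 shift=0
byte[6]=0xA8 cont=1 payload=0x28: acc |= 40<<0 -> completed=2 acc=40 shift=7
byte[7]=0x13 cont=0 payload=0x13: varint #3 complete (value=2472); reset -> completed=3 acc=0 shift=0
byte[8]=0xDE cont=1 payload=0x5E: acc |= 94<<0 -> completed=3 acc=94 shift=7
byte[9]=0xFB cont=1 payload=0x7B: acc |= 123<<7 -> completed=3 acc=15838 shift=14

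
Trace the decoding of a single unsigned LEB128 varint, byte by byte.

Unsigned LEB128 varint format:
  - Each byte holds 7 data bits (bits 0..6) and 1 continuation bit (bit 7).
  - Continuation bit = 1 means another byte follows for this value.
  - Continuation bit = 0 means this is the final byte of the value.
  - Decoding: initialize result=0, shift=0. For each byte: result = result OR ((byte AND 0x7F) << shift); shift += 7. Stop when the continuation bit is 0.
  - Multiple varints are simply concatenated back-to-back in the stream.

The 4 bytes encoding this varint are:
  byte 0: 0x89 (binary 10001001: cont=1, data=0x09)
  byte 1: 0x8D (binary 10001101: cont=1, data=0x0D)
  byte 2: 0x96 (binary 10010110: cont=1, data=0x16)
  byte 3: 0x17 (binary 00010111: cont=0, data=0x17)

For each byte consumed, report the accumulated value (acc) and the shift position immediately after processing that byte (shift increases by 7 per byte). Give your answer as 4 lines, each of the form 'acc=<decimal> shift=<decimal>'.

Answer: acc=9 shift=7
acc=1673 shift=14
acc=362121 shift=21
acc=48596617 shift=28

Derivation:
byte 0=0x89: payload=0x09=9, contrib = 9<<0 = 9; acc -> 9, shift -> 7
byte 1=0x8D: payload=0x0D=13, contrib = 13<<7 = 1664; acc -> 1673, shift -> 14
byte 2=0x96: payload=0x16=22, contrib = 22<<14 = 360448; acc -> 362121, shift -> 21
byte 3=0x17: payload=0x17=23, contrib = 23<<21 = 48234496; acc -> 48596617, shift -> 28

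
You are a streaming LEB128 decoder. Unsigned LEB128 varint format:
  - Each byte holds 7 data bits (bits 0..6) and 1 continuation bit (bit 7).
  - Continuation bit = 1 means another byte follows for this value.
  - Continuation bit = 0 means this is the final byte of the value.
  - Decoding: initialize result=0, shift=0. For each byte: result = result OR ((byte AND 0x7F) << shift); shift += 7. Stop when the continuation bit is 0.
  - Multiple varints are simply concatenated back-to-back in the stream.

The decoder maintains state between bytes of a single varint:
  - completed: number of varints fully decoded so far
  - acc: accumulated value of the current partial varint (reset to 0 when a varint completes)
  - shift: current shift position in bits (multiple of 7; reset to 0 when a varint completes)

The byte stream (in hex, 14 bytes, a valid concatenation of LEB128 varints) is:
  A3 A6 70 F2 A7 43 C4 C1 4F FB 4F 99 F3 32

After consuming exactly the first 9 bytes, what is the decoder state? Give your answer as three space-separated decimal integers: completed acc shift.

Answer: 3 0 0

Derivation:
byte[0]=0xA3 cont=1 payload=0x23: acc |= 35<<0 -> completed=0 acc=35 shift=7
byte[1]=0xA6 cont=1 payload=0x26: acc |= 38<<7 -> completed=0 acc=4899 shift=14
byte[2]=0x70 cont=0 payload=0x70: varint #1 complete (value=1839907); reset -> completed=1 acc=0 shift=0
byte[3]=0xF2 cont=1 payload=0x72: acc |= 114<<0 -> completed=1 acc=114 shift=7
byte[4]=0xA7 cont=1 payload=0x27: acc |= 39<<7 -> completed=1 acc=5106 shift=14
byte[5]=0x43 cont=0 payload=0x43: varint #2 complete (value=1102834); reset -> completed=2 acc=0 shift=0
byte[6]=0xC4 cont=1 payload=0x44: acc |= 68<<0 -> completed=2 acc=68 shift=7
byte[7]=0xC1 cont=1 payload=0x41: acc |= 65<<7 -> completed=2 acc=8388 shift=14
byte[8]=0x4F cont=0 payload=0x4F: varint #3 complete (value=1302724); reset -> completed=3 acc=0 shift=0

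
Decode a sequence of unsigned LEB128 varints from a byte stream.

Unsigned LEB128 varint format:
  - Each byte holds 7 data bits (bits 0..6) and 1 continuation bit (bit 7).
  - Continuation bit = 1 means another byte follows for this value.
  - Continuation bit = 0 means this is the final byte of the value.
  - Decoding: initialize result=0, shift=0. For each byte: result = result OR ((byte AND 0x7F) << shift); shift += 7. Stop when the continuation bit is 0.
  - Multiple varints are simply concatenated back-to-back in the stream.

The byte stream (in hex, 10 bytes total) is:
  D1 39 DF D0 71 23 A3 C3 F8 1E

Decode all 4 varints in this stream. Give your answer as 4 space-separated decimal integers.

  byte[0]=0xD1 cont=1 payload=0x51=81: acc |= 81<<0 -> acc=81 shift=7
  byte[1]=0x39 cont=0 payload=0x39=57: acc |= 57<<7 -> acc=7377 shift=14 [end]
Varint 1: bytes[0:2] = D1 39 -> value 7377 (2 byte(s))
  byte[2]=0xDF cont=1 payload=0x5F=95: acc |= 95<<0 -> acc=95 shift=7
  byte[3]=0xD0 cont=1 payload=0x50=80: acc |= 80<<7 -> acc=10335 shift=14
  byte[4]=0x71 cont=0 payload=0x71=113: acc |= 113<<14 -> acc=1861727 shift=21 [end]
Varint 2: bytes[2:5] = DF D0 71 -> value 1861727 (3 byte(s))
  byte[5]=0x23 cont=0 payload=0x23=35: acc |= 35<<0 -> acc=35 shift=7 [end]
Varint 3: bytes[5:6] = 23 -> value 35 (1 byte(s))
  byte[6]=0xA3 cont=1 payload=0x23=35: acc |= 35<<0 -> acc=35 shift=7
  byte[7]=0xC3 cont=1 payload=0x43=67: acc |= 67<<7 -> acc=8611 shift=14
  byte[8]=0xF8 cont=1 payload=0x78=120: acc |= 120<<14 -> acc=1974691 shift=21
  byte[9]=0x1E cont=0 payload=0x1E=30: acc |= 30<<21 -> acc=64889251 shift=28 [end]
Varint 4: bytes[6:10] = A3 C3 F8 1E -> value 64889251 (4 byte(s))

Answer: 7377 1861727 35 64889251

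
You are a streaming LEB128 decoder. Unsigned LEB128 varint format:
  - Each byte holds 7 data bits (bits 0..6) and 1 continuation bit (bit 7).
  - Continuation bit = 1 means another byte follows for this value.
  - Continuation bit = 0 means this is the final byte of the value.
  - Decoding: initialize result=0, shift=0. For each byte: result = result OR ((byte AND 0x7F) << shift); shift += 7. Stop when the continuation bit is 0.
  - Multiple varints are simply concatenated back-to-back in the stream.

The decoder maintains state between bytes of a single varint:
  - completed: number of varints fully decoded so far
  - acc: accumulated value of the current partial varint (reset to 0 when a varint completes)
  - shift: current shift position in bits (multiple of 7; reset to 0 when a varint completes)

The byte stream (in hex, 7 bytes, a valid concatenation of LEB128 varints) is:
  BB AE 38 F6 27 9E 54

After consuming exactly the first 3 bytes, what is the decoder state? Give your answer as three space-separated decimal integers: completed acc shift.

Answer: 1 0 0

Derivation:
byte[0]=0xBB cont=1 payload=0x3B: acc |= 59<<0 -> completed=0 acc=59 shift=7
byte[1]=0xAE cont=1 payload=0x2E: acc |= 46<<7 -> completed=0 acc=5947 shift=14
byte[2]=0x38 cont=0 payload=0x38: varint #1 complete (value=923451); reset -> completed=1 acc=0 shift=0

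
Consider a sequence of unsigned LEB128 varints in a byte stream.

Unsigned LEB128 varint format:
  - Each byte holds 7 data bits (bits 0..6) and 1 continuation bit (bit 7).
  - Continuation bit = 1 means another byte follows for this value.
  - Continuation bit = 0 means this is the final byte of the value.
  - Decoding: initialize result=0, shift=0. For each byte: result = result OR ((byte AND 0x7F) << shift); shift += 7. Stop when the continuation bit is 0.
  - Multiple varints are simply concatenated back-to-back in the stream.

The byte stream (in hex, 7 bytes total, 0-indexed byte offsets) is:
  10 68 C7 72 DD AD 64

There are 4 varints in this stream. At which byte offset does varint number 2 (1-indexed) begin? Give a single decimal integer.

  byte[0]=0x10 cont=0 payload=0x10=16: acc |= 16<<0 -> acc=16 shift=7 [end]
Varint 1: bytes[0:1] = 10 -> value 16 (1 byte(s))
  byte[1]=0x68 cont=0 payload=0x68=104: acc |= 104<<0 -> acc=104 shift=7 [end]
Varint 2: bytes[1:2] = 68 -> value 104 (1 byte(s))
  byte[2]=0xC7 cont=1 payload=0x47=71: acc |= 71<<0 -> acc=71 shift=7
  byte[3]=0x72 cont=0 payload=0x72=114: acc |= 114<<7 -> acc=14663 shift=14 [end]
Varint 3: bytes[2:4] = C7 72 -> value 14663 (2 byte(s))
  byte[4]=0xDD cont=1 payload=0x5D=93: acc |= 93<<0 -> acc=93 shift=7
  byte[5]=0xAD cont=1 payload=0x2D=45: acc |= 45<<7 -> acc=5853 shift=14
  byte[6]=0x64 cont=0 payload=0x64=100: acc |= 100<<14 -> acc=1644253 shift=21 [end]
Varint 4: bytes[4:7] = DD AD 64 -> value 1644253 (3 byte(s))

Answer: 1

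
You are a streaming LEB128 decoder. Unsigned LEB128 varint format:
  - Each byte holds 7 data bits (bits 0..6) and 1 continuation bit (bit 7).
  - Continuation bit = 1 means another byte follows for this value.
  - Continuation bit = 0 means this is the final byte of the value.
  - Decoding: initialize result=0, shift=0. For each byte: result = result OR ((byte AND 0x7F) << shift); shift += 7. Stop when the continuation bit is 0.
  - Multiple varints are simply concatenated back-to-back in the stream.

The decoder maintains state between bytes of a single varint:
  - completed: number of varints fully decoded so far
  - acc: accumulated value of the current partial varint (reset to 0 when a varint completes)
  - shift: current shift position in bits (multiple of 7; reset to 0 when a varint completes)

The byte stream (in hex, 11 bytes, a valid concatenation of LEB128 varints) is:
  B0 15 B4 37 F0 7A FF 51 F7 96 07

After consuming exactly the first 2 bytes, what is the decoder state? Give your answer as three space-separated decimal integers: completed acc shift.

byte[0]=0xB0 cont=1 payload=0x30: acc |= 48<<0 -> completed=0 acc=48 shift=7
byte[1]=0x15 cont=0 payload=0x15: varint #1 complete (value=2736); reset -> completed=1 acc=0 shift=0

Answer: 1 0 0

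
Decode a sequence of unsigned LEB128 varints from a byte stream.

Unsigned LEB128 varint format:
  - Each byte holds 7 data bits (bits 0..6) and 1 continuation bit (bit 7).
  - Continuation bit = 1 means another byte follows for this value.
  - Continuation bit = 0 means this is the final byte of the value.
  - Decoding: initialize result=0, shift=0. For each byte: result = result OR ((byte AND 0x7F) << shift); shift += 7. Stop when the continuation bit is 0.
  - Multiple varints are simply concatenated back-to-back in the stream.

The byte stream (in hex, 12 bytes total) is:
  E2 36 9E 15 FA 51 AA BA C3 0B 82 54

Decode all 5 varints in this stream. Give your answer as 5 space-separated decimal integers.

  byte[0]=0xE2 cont=1 payload=0x62=98: acc |= 98<<0 -> acc=98 shift=7
  byte[1]=0x36 cont=0 payload=0x36=54: acc |= 54<<7 -> acc=7010 shift=14 [end]
Varint 1: bytes[0:2] = E2 36 -> value 7010 (2 byte(s))
  byte[2]=0x9E cont=1 payload=0x1E=30: acc |= 30<<0 -> acc=30 shift=7
  byte[3]=0x15 cont=0 payload=0x15=21: acc |= 21<<7 -> acc=2718 shift=14 [end]
Varint 2: bytes[2:4] = 9E 15 -> value 2718 (2 byte(s))
  byte[4]=0xFA cont=1 payload=0x7A=122: acc |= 122<<0 -> acc=122 shift=7
  byte[5]=0x51 cont=0 payload=0x51=81: acc |= 81<<7 -> acc=10490 shift=14 [end]
Varint 3: bytes[4:6] = FA 51 -> value 10490 (2 byte(s))
  byte[6]=0xAA cont=1 payload=0x2A=42: acc |= 42<<0 -> acc=42 shift=7
  byte[7]=0xBA cont=1 payload=0x3A=58: acc |= 58<<7 -> acc=7466 shift=14
  byte[8]=0xC3 cont=1 payload=0x43=67: acc |= 67<<14 -> acc=1105194 shift=21
  byte[9]=0x0B cont=0 payload=0x0B=11: acc |= 11<<21 -> acc=24173866 shift=28 [end]
Varint 4: bytes[6:10] = AA BA C3 0B -> value 24173866 (4 byte(s))
  byte[10]=0x82 cont=1 payload=0x02=2: acc |= 2<<0 -> acc=2 shift=7
  byte[11]=0x54 cont=0 payload=0x54=84: acc |= 84<<7 -> acc=10754 shift=14 [end]
Varint 5: bytes[10:12] = 82 54 -> value 10754 (2 byte(s))

Answer: 7010 2718 10490 24173866 10754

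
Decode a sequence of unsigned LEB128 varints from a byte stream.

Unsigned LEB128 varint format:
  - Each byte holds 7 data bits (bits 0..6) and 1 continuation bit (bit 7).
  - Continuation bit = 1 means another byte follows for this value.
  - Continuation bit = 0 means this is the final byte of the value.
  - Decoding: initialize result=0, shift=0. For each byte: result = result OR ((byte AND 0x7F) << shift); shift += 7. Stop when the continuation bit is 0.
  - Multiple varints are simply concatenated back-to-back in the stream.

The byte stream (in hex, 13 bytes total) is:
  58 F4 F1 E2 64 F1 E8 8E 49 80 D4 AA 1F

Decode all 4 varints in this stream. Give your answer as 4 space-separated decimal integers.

Answer: 88 211335412 153334897 65710592

Derivation:
  byte[0]=0x58 cont=0 payload=0x58=88: acc |= 88<<0 -> acc=88 shift=7 [end]
Varint 1: bytes[0:1] = 58 -> value 88 (1 byte(s))
  byte[1]=0xF4 cont=1 payload=0x74=116: acc |= 116<<0 -> acc=116 shift=7
  byte[2]=0xF1 cont=1 payload=0x71=113: acc |= 113<<7 -> acc=14580 shift=14
  byte[3]=0xE2 cont=1 payload=0x62=98: acc |= 98<<14 -> acc=1620212 shift=21
  byte[4]=0x64 cont=0 payload=0x64=100: acc |= 100<<21 -> acc=211335412 shift=28 [end]
Varint 2: bytes[1:5] = F4 F1 E2 64 -> value 211335412 (4 byte(s))
  byte[5]=0xF1 cont=1 payload=0x71=113: acc |= 113<<0 -> acc=113 shift=7
  byte[6]=0xE8 cont=1 payload=0x68=104: acc |= 104<<7 -> acc=13425 shift=14
  byte[7]=0x8E cont=1 payload=0x0E=14: acc |= 14<<14 -> acc=242801 shift=21
  byte[8]=0x49 cont=0 payload=0x49=73: acc |= 73<<21 -> acc=153334897 shift=28 [end]
Varint 3: bytes[5:9] = F1 E8 8E 49 -> value 153334897 (4 byte(s))
  byte[9]=0x80 cont=1 payload=0x00=0: acc |= 0<<0 -> acc=0 shift=7
  byte[10]=0xD4 cont=1 payload=0x54=84: acc |= 84<<7 -> acc=10752 shift=14
  byte[11]=0xAA cont=1 payload=0x2A=42: acc |= 42<<14 -> acc=698880 shift=21
  byte[12]=0x1F cont=0 payload=0x1F=31: acc |= 31<<21 -> acc=65710592 shift=28 [end]
Varint 4: bytes[9:13] = 80 D4 AA 1F -> value 65710592 (4 byte(s))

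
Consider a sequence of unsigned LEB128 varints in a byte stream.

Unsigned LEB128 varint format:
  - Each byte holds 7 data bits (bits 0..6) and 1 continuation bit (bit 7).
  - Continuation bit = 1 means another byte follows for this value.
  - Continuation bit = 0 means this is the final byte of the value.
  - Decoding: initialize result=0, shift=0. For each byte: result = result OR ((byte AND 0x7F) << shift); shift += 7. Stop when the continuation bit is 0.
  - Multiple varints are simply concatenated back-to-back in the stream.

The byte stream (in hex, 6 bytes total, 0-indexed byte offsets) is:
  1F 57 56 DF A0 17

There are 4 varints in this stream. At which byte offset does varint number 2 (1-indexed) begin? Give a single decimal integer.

  byte[0]=0x1F cont=0 payload=0x1F=31: acc |= 31<<0 -> acc=31 shift=7 [end]
Varint 1: bytes[0:1] = 1F -> value 31 (1 byte(s))
  byte[1]=0x57 cont=0 payload=0x57=87: acc |= 87<<0 -> acc=87 shift=7 [end]
Varint 2: bytes[1:2] = 57 -> value 87 (1 byte(s))
  byte[2]=0x56 cont=0 payload=0x56=86: acc |= 86<<0 -> acc=86 shift=7 [end]
Varint 3: bytes[2:3] = 56 -> value 86 (1 byte(s))
  byte[3]=0xDF cont=1 payload=0x5F=95: acc |= 95<<0 -> acc=95 shift=7
  byte[4]=0xA0 cont=1 payload=0x20=32: acc |= 32<<7 -> acc=4191 shift=14
  byte[5]=0x17 cont=0 payload=0x17=23: acc |= 23<<14 -> acc=381023 shift=21 [end]
Varint 4: bytes[3:6] = DF A0 17 -> value 381023 (3 byte(s))

Answer: 1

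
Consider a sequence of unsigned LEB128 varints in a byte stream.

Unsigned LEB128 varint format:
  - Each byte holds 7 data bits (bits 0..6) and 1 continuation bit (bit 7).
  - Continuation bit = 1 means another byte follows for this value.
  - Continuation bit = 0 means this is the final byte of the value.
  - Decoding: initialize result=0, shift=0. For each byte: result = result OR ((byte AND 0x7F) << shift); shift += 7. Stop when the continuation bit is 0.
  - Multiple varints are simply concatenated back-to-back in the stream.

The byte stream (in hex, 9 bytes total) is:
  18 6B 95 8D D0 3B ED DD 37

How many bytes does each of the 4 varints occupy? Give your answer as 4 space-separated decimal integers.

Answer: 1 1 4 3

Derivation:
  byte[0]=0x18 cont=0 payload=0x18=24: acc |= 24<<0 -> acc=24 shift=7 [end]
Varint 1: bytes[0:1] = 18 -> value 24 (1 byte(s))
  byte[1]=0x6B cont=0 payload=0x6B=107: acc |= 107<<0 -> acc=107 shift=7 [end]
Varint 2: bytes[1:2] = 6B -> value 107 (1 byte(s))
  byte[2]=0x95 cont=1 payload=0x15=21: acc |= 21<<0 -> acc=21 shift=7
  byte[3]=0x8D cont=1 payload=0x0D=13: acc |= 13<<7 -> acc=1685 shift=14
  byte[4]=0xD0 cont=1 payload=0x50=80: acc |= 80<<14 -> acc=1312405 shift=21
  byte[5]=0x3B cont=0 payload=0x3B=59: acc |= 59<<21 -> acc=125044373 shift=28 [end]
Varint 3: bytes[2:6] = 95 8D D0 3B -> value 125044373 (4 byte(s))
  byte[6]=0xED cont=1 payload=0x6D=109: acc |= 109<<0 -> acc=109 shift=7
  byte[7]=0xDD cont=1 payload=0x5D=93: acc |= 93<<7 -> acc=12013 shift=14
  byte[8]=0x37 cont=0 payload=0x37=55: acc |= 55<<14 -> acc=913133 shift=21 [end]
Varint 4: bytes[6:9] = ED DD 37 -> value 913133 (3 byte(s))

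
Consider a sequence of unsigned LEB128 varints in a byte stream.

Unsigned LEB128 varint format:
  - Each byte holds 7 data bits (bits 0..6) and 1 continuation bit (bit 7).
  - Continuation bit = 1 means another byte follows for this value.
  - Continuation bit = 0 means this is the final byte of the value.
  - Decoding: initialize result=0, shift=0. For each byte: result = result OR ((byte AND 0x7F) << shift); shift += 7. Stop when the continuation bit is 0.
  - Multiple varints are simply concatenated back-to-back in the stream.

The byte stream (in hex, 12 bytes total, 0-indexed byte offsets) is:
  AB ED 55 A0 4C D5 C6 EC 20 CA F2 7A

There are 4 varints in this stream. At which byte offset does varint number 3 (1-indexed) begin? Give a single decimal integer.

  byte[0]=0xAB cont=1 payload=0x2B=43: acc |= 43<<0 -> acc=43 shift=7
  byte[1]=0xED cont=1 payload=0x6D=109: acc |= 109<<7 -> acc=13995 shift=14
  byte[2]=0x55 cont=0 payload=0x55=85: acc |= 85<<14 -> acc=1406635 shift=21 [end]
Varint 1: bytes[0:3] = AB ED 55 -> value 1406635 (3 byte(s))
  byte[3]=0xA0 cont=1 payload=0x20=32: acc |= 32<<0 -> acc=32 shift=7
  byte[4]=0x4C cont=0 payload=0x4C=76: acc |= 76<<7 -> acc=9760 shift=14 [end]
Varint 2: bytes[3:5] = A0 4C -> value 9760 (2 byte(s))
  byte[5]=0xD5 cont=1 payload=0x55=85: acc |= 85<<0 -> acc=85 shift=7
  byte[6]=0xC6 cont=1 payload=0x46=70: acc |= 70<<7 -> acc=9045 shift=14
  byte[7]=0xEC cont=1 payload=0x6C=108: acc |= 108<<14 -> acc=1778517 shift=21
  byte[8]=0x20 cont=0 payload=0x20=32: acc |= 32<<21 -> acc=68887381 shift=28 [end]
Varint 3: bytes[5:9] = D5 C6 EC 20 -> value 68887381 (4 byte(s))
  byte[9]=0xCA cont=1 payload=0x4A=74: acc |= 74<<0 -> acc=74 shift=7
  byte[10]=0xF2 cont=1 payload=0x72=114: acc |= 114<<7 -> acc=14666 shift=14
  byte[11]=0x7A cont=0 payload=0x7A=122: acc |= 122<<14 -> acc=2013514 shift=21 [end]
Varint 4: bytes[9:12] = CA F2 7A -> value 2013514 (3 byte(s))

Answer: 5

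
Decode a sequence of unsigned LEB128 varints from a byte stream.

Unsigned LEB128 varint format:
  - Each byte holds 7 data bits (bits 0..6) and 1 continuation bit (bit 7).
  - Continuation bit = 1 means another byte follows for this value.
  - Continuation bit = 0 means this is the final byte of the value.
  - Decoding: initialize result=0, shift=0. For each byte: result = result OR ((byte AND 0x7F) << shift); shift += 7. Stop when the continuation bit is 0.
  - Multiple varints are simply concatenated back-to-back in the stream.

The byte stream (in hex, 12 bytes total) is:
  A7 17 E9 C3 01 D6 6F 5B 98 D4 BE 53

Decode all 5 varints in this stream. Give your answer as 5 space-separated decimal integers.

  byte[0]=0xA7 cont=1 payload=0x27=39: acc |= 39<<0 -> acc=39 shift=7
  byte[1]=0x17 cont=0 payload=0x17=23: acc |= 23<<7 -> acc=2983 shift=14 [end]
Varint 1: bytes[0:2] = A7 17 -> value 2983 (2 byte(s))
  byte[2]=0xE9 cont=1 payload=0x69=105: acc |= 105<<0 -> acc=105 shift=7
  byte[3]=0xC3 cont=1 payload=0x43=67: acc |= 67<<7 -> acc=8681 shift=14
  byte[4]=0x01 cont=0 payload=0x01=1: acc |= 1<<14 -> acc=25065 shift=21 [end]
Varint 2: bytes[2:5] = E9 C3 01 -> value 25065 (3 byte(s))
  byte[5]=0xD6 cont=1 payload=0x56=86: acc |= 86<<0 -> acc=86 shift=7
  byte[6]=0x6F cont=0 payload=0x6F=111: acc |= 111<<7 -> acc=14294 shift=14 [end]
Varint 3: bytes[5:7] = D6 6F -> value 14294 (2 byte(s))
  byte[7]=0x5B cont=0 payload=0x5B=91: acc |= 91<<0 -> acc=91 shift=7 [end]
Varint 4: bytes[7:8] = 5B -> value 91 (1 byte(s))
  byte[8]=0x98 cont=1 payload=0x18=24: acc |= 24<<0 -> acc=24 shift=7
  byte[9]=0xD4 cont=1 payload=0x54=84: acc |= 84<<7 -> acc=10776 shift=14
  byte[10]=0xBE cont=1 payload=0x3E=62: acc |= 62<<14 -> acc=1026584 shift=21
  byte[11]=0x53 cont=0 payload=0x53=83: acc |= 83<<21 -> acc=175090200 shift=28 [end]
Varint 5: bytes[8:12] = 98 D4 BE 53 -> value 175090200 (4 byte(s))

Answer: 2983 25065 14294 91 175090200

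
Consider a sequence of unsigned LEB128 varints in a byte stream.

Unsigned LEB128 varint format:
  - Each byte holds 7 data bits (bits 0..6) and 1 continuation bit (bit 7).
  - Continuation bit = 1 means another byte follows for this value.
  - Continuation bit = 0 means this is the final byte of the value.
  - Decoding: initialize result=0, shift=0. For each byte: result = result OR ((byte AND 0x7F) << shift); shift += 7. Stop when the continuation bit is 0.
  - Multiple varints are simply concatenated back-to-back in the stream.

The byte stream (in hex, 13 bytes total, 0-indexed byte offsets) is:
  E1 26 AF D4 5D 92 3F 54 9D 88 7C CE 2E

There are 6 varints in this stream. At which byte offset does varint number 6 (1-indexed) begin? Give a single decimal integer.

  byte[0]=0xE1 cont=1 payload=0x61=97: acc |= 97<<0 -> acc=97 shift=7
  byte[1]=0x26 cont=0 payload=0x26=38: acc |= 38<<7 -> acc=4961 shift=14 [end]
Varint 1: bytes[0:2] = E1 26 -> value 4961 (2 byte(s))
  byte[2]=0xAF cont=1 payload=0x2F=47: acc |= 47<<0 -> acc=47 shift=7
  byte[3]=0xD4 cont=1 payload=0x54=84: acc |= 84<<7 -> acc=10799 shift=14
  byte[4]=0x5D cont=0 payload=0x5D=93: acc |= 93<<14 -> acc=1534511 shift=21 [end]
Varint 2: bytes[2:5] = AF D4 5D -> value 1534511 (3 byte(s))
  byte[5]=0x92 cont=1 payload=0x12=18: acc |= 18<<0 -> acc=18 shift=7
  byte[6]=0x3F cont=0 payload=0x3F=63: acc |= 63<<7 -> acc=8082 shift=14 [end]
Varint 3: bytes[5:7] = 92 3F -> value 8082 (2 byte(s))
  byte[7]=0x54 cont=0 payload=0x54=84: acc |= 84<<0 -> acc=84 shift=7 [end]
Varint 4: bytes[7:8] = 54 -> value 84 (1 byte(s))
  byte[8]=0x9D cont=1 payload=0x1D=29: acc |= 29<<0 -> acc=29 shift=7
  byte[9]=0x88 cont=1 payload=0x08=8: acc |= 8<<7 -> acc=1053 shift=14
  byte[10]=0x7C cont=0 payload=0x7C=124: acc |= 124<<14 -> acc=2032669 shift=21 [end]
Varint 5: bytes[8:11] = 9D 88 7C -> value 2032669 (3 byte(s))
  byte[11]=0xCE cont=1 payload=0x4E=78: acc |= 78<<0 -> acc=78 shift=7
  byte[12]=0x2E cont=0 payload=0x2E=46: acc |= 46<<7 -> acc=5966 shift=14 [end]
Varint 6: bytes[11:13] = CE 2E -> value 5966 (2 byte(s))

Answer: 11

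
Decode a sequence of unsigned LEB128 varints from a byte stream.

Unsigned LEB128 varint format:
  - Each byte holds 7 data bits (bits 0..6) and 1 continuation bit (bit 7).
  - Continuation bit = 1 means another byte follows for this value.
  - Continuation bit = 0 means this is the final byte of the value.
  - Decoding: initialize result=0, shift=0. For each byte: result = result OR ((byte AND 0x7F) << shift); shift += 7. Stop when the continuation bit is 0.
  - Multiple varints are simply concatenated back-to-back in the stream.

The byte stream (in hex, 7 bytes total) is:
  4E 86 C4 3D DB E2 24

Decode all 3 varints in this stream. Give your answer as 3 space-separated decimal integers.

Answer: 78 1008134 602459

Derivation:
  byte[0]=0x4E cont=0 payload=0x4E=78: acc |= 78<<0 -> acc=78 shift=7 [end]
Varint 1: bytes[0:1] = 4E -> value 78 (1 byte(s))
  byte[1]=0x86 cont=1 payload=0x06=6: acc |= 6<<0 -> acc=6 shift=7
  byte[2]=0xC4 cont=1 payload=0x44=68: acc |= 68<<7 -> acc=8710 shift=14
  byte[3]=0x3D cont=0 payload=0x3D=61: acc |= 61<<14 -> acc=1008134 shift=21 [end]
Varint 2: bytes[1:4] = 86 C4 3D -> value 1008134 (3 byte(s))
  byte[4]=0xDB cont=1 payload=0x5B=91: acc |= 91<<0 -> acc=91 shift=7
  byte[5]=0xE2 cont=1 payload=0x62=98: acc |= 98<<7 -> acc=12635 shift=14
  byte[6]=0x24 cont=0 payload=0x24=36: acc |= 36<<14 -> acc=602459 shift=21 [end]
Varint 3: bytes[4:7] = DB E2 24 -> value 602459 (3 byte(s))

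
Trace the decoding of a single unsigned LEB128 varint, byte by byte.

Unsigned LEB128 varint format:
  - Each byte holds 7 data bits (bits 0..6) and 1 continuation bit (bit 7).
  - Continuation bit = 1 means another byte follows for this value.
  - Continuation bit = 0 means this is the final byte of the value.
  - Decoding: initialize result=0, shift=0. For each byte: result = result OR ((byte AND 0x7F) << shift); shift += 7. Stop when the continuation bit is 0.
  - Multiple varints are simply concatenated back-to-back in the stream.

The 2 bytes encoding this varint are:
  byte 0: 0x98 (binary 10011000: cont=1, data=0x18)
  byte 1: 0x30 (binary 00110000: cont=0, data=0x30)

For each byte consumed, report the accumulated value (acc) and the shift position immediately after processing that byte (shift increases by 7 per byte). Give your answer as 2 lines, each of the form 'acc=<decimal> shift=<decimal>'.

Answer: acc=24 shift=7
acc=6168 shift=14

Derivation:
byte 0=0x98: payload=0x18=24, contrib = 24<<0 = 24; acc -> 24, shift -> 7
byte 1=0x30: payload=0x30=48, contrib = 48<<7 = 6144; acc -> 6168, shift -> 14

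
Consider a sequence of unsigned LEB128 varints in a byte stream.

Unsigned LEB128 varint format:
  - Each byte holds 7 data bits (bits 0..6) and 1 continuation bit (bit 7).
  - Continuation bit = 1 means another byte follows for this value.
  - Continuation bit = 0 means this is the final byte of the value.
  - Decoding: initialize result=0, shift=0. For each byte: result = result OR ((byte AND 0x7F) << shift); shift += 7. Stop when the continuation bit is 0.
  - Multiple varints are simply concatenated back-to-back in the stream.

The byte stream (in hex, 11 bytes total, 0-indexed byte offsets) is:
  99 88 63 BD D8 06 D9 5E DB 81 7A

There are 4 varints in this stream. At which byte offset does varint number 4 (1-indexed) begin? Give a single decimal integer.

Answer: 8

Derivation:
  byte[0]=0x99 cont=1 payload=0x19=25: acc |= 25<<0 -> acc=25 shift=7
  byte[1]=0x88 cont=1 payload=0x08=8: acc |= 8<<7 -> acc=1049 shift=14
  byte[2]=0x63 cont=0 payload=0x63=99: acc |= 99<<14 -> acc=1623065 shift=21 [end]
Varint 1: bytes[0:3] = 99 88 63 -> value 1623065 (3 byte(s))
  byte[3]=0xBD cont=1 payload=0x3D=61: acc |= 61<<0 -> acc=61 shift=7
  byte[4]=0xD8 cont=1 payload=0x58=88: acc |= 88<<7 -> acc=11325 shift=14
  byte[5]=0x06 cont=0 payload=0x06=6: acc |= 6<<14 -> acc=109629 shift=21 [end]
Varint 2: bytes[3:6] = BD D8 06 -> value 109629 (3 byte(s))
  byte[6]=0xD9 cont=1 payload=0x59=89: acc |= 89<<0 -> acc=89 shift=7
  byte[7]=0x5E cont=0 payload=0x5E=94: acc |= 94<<7 -> acc=12121 shift=14 [end]
Varint 3: bytes[6:8] = D9 5E -> value 12121 (2 byte(s))
  byte[8]=0xDB cont=1 payload=0x5B=91: acc |= 91<<0 -> acc=91 shift=7
  byte[9]=0x81 cont=1 payload=0x01=1: acc |= 1<<7 -> acc=219 shift=14
  byte[10]=0x7A cont=0 payload=0x7A=122: acc |= 122<<14 -> acc=1999067 shift=21 [end]
Varint 4: bytes[8:11] = DB 81 7A -> value 1999067 (3 byte(s))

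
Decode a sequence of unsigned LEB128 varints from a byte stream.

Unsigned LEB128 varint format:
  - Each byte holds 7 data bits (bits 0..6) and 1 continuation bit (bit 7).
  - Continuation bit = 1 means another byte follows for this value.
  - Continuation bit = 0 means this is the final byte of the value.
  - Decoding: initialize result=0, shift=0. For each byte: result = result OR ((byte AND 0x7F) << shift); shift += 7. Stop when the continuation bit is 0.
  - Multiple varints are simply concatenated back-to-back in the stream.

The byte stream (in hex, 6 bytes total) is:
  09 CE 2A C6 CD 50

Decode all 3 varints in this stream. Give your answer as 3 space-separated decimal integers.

  byte[0]=0x09 cont=0 payload=0x09=9: acc |= 9<<0 -> acc=9 shift=7 [end]
Varint 1: bytes[0:1] = 09 -> value 9 (1 byte(s))
  byte[1]=0xCE cont=1 payload=0x4E=78: acc |= 78<<0 -> acc=78 shift=7
  byte[2]=0x2A cont=0 payload=0x2A=42: acc |= 42<<7 -> acc=5454 shift=14 [end]
Varint 2: bytes[1:3] = CE 2A -> value 5454 (2 byte(s))
  byte[3]=0xC6 cont=1 payload=0x46=70: acc |= 70<<0 -> acc=70 shift=7
  byte[4]=0xCD cont=1 payload=0x4D=77: acc |= 77<<7 -> acc=9926 shift=14
  byte[5]=0x50 cont=0 payload=0x50=80: acc |= 80<<14 -> acc=1320646 shift=21 [end]
Varint 3: bytes[3:6] = C6 CD 50 -> value 1320646 (3 byte(s))

Answer: 9 5454 1320646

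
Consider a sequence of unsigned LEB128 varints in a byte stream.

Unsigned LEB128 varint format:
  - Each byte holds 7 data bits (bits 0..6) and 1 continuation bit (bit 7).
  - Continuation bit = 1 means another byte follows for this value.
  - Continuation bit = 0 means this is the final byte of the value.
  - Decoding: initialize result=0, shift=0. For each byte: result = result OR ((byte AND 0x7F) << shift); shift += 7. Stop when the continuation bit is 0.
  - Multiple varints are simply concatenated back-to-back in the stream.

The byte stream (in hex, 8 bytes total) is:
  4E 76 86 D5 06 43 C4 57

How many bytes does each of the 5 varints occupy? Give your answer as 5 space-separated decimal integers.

Answer: 1 1 3 1 2

Derivation:
  byte[0]=0x4E cont=0 payload=0x4E=78: acc |= 78<<0 -> acc=78 shift=7 [end]
Varint 1: bytes[0:1] = 4E -> value 78 (1 byte(s))
  byte[1]=0x76 cont=0 payload=0x76=118: acc |= 118<<0 -> acc=118 shift=7 [end]
Varint 2: bytes[1:2] = 76 -> value 118 (1 byte(s))
  byte[2]=0x86 cont=1 payload=0x06=6: acc |= 6<<0 -> acc=6 shift=7
  byte[3]=0xD5 cont=1 payload=0x55=85: acc |= 85<<7 -> acc=10886 shift=14
  byte[4]=0x06 cont=0 payload=0x06=6: acc |= 6<<14 -> acc=109190 shift=21 [end]
Varint 3: bytes[2:5] = 86 D5 06 -> value 109190 (3 byte(s))
  byte[5]=0x43 cont=0 payload=0x43=67: acc |= 67<<0 -> acc=67 shift=7 [end]
Varint 4: bytes[5:6] = 43 -> value 67 (1 byte(s))
  byte[6]=0xC4 cont=1 payload=0x44=68: acc |= 68<<0 -> acc=68 shift=7
  byte[7]=0x57 cont=0 payload=0x57=87: acc |= 87<<7 -> acc=11204 shift=14 [end]
Varint 5: bytes[6:8] = C4 57 -> value 11204 (2 byte(s))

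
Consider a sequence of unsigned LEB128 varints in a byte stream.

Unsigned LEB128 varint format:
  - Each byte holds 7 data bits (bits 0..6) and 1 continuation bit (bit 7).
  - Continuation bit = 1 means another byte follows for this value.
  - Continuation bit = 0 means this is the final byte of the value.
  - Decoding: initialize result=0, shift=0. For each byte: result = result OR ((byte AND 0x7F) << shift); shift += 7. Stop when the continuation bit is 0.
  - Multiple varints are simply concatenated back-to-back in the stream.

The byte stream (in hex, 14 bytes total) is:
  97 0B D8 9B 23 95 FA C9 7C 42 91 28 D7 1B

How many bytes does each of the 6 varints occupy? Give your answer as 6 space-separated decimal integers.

  byte[0]=0x97 cont=1 payload=0x17=23: acc |= 23<<0 -> acc=23 shift=7
  byte[1]=0x0B cont=0 payload=0x0B=11: acc |= 11<<7 -> acc=1431 shift=14 [end]
Varint 1: bytes[0:2] = 97 0B -> value 1431 (2 byte(s))
  byte[2]=0xD8 cont=1 payload=0x58=88: acc |= 88<<0 -> acc=88 shift=7
  byte[3]=0x9B cont=1 payload=0x1B=27: acc |= 27<<7 -> acc=3544 shift=14
  byte[4]=0x23 cont=0 payload=0x23=35: acc |= 35<<14 -> acc=576984 shift=21 [end]
Varint 2: bytes[2:5] = D8 9B 23 -> value 576984 (3 byte(s))
  byte[5]=0x95 cont=1 payload=0x15=21: acc |= 21<<0 -> acc=21 shift=7
  byte[6]=0xFA cont=1 payload=0x7A=122: acc |= 122<<7 -> acc=15637 shift=14
  byte[7]=0xC9 cont=1 payload=0x49=73: acc |= 73<<14 -> acc=1211669 shift=21
  byte[8]=0x7C cont=0 payload=0x7C=124: acc |= 124<<21 -> acc=261258517 shift=28 [end]
Varint 3: bytes[5:9] = 95 FA C9 7C -> value 261258517 (4 byte(s))
  byte[9]=0x42 cont=0 payload=0x42=66: acc |= 66<<0 -> acc=66 shift=7 [end]
Varint 4: bytes[9:10] = 42 -> value 66 (1 byte(s))
  byte[10]=0x91 cont=1 payload=0x11=17: acc |= 17<<0 -> acc=17 shift=7
  byte[11]=0x28 cont=0 payload=0x28=40: acc |= 40<<7 -> acc=5137 shift=14 [end]
Varint 5: bytes[10:12] = 91 28 -> value 5137 (2 byte(s))
  byte[12]=0xD7 cont=1 payload=0x57=87: acc |= 87<<0 -> acc=87 shift=7
  byte[13]=0x1B cont=0 payload=0x1B=27: acc |= 27<<7 -> acc=3543 shift=14 [end]
Varint 6: bytes[12:14] = D7 1B -> value 3543 (2 byte(s))

Answer: 2 3 4 1 2 2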